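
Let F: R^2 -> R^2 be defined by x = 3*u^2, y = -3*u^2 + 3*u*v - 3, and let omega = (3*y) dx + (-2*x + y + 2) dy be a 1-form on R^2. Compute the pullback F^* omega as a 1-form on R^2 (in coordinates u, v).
F^* omega = (9*u^2*v + 9*u*v^2 - 48*u - 3*v) du + (3*u*(-9*u^2 + 3*u*v - 1)) dv

Using F^*(f dg) = (f ∘ F) d(g ∘ F), substitute each coordinate x_i by F_i(u, v) in f_i, and replace dx_i by d F_i = (∂F_i/∂u) du + (∂F_i/∂v) dv.
  For the x component: f_1(F) = -9*u^2 + 9*u*v - 9; d F_1 = (6*u) du + (0) dv
  For the y component: f_2(F) = -9*u^2 + 3*u*v - 1; d F_2 = (-6*u + 3*v) du + (3*u) dv
Combining and collecting du, dv coefficients:
  coeff of du: 9*u^2*v + 9*u*v^2 - 48*u - 3*v
  coeff of dv: 3*u*(-9*u^2 + 3*u*v - 1)
F^* omega = (9*u^2*v + 9*u*v^2 - 48*u - 3*v) du + (3*u*(-9*u^2 + 3*u*v - 1)) dv.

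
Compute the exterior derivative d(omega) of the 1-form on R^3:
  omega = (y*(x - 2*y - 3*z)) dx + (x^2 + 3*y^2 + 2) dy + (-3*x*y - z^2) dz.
d(omega) = (x + 4*y + 3*z) dx ∧ dy + (-3*x) dy ∧ dz

For a 1-form omega = sum_i f_i dx_i, the exterior derivative is
  d(omega) = sum_{i < j} (∂f_j/∂x_i - ∂f_i/∂x_j) dx_i ∧ dx_j.
  coefficient of dx ∧ dy: ∂f_2/∂x - ∂f_1/∂y = ∂(x^2 + 3*y^2 + 2)/∂x - ∂(y*(x - 2*y - 3*z))/∂y = x + 4*y + 3*z
  coefficient of dy ∧ dz: ∂f_3/∂y - ∂f_2/∂z = ∂(-3*x*y - z^2)/∂y - ∂(x^2 + 3*y^2 + 2)/∂z = -3*x
Assembling: d(omega) = (x + 4*y + 3*z) dx ∧ dy + (-3*x) dy ∧ dz.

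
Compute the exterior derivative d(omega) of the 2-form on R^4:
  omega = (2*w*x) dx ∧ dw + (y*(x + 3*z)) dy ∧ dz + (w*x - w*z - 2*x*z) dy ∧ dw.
d(omega) = (y) dx ∧ dy ∧ dz + (w - 2*z) dx ∧ dy ∧ dw + (w + 2*x) dy ∧ dz ∧ dw

For a 2-form omega = sum_{i<j} g_{ij} dx_i ∧ dx_j, the exterior derivative is
  d(omega) = sum_{i<j} d(g_{ij}) ∧ dx_i ∧ dx_j = sum_{i<j, k} (∂g_{ij}/∂x_k) dx_k ∧ dx_i ∧ dx_j.
Expand each term, using dx_k ∧ dx_i ∧ dx_j = sgn(permutation) dx_{(a)} ∧ dx_{(b)} ∧ dx_{(c)} with (a < b < c) sorted:
  d(y*(x + 3*z)) includes (∂/∂x)(y*(x + 3*z)) dx = (y) dx, which multiplied by dy ∧ dz gives (y) dx ∧ dy ∧ dz
  d(w*x - w*z - 2*x*z) includes (∂/∂x)(w*x - w*z - 2*x*z) dx = (w - 2*z) dx, which multiplied by dy ∧ dw gives (w - 2*z) dx ∧ dy ∧ dw
  d(w*x - w*z - 2*x*z) includes (∂/∂z)(w*x - w*z - 2*x*z) dz = (-w - 2*x) dz, which multiplied by dy ∧ dw gives (w + 2*x) dy ∧ dz ∧ dw
Collecting like 3-forms: d(omega) = (y) dx ∧ dy ∧ dz + (w - 2*z) dx ∧ dy ∧ dw + (w + 2*x) dy ∧ dz ∧ dw.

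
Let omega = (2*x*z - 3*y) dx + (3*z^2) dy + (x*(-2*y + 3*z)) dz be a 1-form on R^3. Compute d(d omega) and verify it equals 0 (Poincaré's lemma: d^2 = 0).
d(d omega) = 0

Step 1: d omega = sum_{i<j} (∂f_j/∂x_i - ∂f_i/∂x_j) dx_i ∧ dx_j:
  coeff of dx ∧ dy: 3
  coeff of dx ∧ dz: -2*x - 2*y + 3*z
  coeff of dy ∧ dz: -2*x - 6*z
Step 2: Apply d again to each 2-form coefficient. The only possible 3-form in R^3 is dx ∧ dy ∧ dz, with coefficient
  ∂(coeff of dy∧dz)/∂x - ∂(coeff of dx∧dz)/∂y + ∂(coeff of dx∧dy)/∂z
  = ∂/∂x (-2*x - 6*z) - ∂/∂y (-2*x - 2*y + 3*z) + ∂/∂z (3).
Each of these terms simplifies to sums of mixed partials that cancel in pairs. The result is 0 (by equality of mixed partials for smooth functions — Schwarz / Clairaut).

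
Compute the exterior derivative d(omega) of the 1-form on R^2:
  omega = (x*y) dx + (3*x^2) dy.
d(omega) = (5*x) dx ∧ dy

For a 1-form omega = sum_i f_i dx_i, the exterior derivative is
  d(omega) = sum_{i < j} (∂f_j/∂x_i - ∂f_i/∂x_j) dx_i ∧ dx_j.
  coefficient of dx ∧ dy: ∂f_2/∂x - ∂f_1/∂y = ∂(3*x^2)/∂x - ∂(x*y)/∂y = 5*x
Assembling: d(omega) = (5*x) dx ∧ dy.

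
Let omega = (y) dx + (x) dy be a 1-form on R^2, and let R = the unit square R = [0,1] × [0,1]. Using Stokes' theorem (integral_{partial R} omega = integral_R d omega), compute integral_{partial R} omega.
integral_(partial R) omega = 0

Stokes: integral_partial_R omega = integral_R d omega with d omega = (∂Q/∂x - ∂P/∂y) dx ∧ dy.
  ∂Q/∂x = 1
  ∂P/∂y = 1
  integrand = ∂Q/∂x - ∂P/∂y = 0.
Integrating over R: integral_0^1 integral_0^1 (0) dx dy = 0.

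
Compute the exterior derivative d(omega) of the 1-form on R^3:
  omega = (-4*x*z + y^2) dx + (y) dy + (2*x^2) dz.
d(omega) = (-2*y) dx ∧ dy + (8*x) dx ∧ dz

For a 1-form omega = sum_i f_i dx_i, the exterior derivative is
  d(omega) = sum_{i < j} (∂f_j/∂x_i - ∂f_i/∂x_j) dx_i ∧ dx_j.
  coefficient of dx ∧ dy: ∂f_2/∂x - ∂f_1/∂y = ∂(y)/∂x - ∂(-4*x*z + y^2)/∂y = -2*y
  coefficient of dx ∧ dz: ∂f_3/∂x - ∂f_1/∂z = ∂(2*x^2)/∂x - ∂(-4*x*z + y^2)/∂z = 8*x
Assembling: d(omega) = (-2*y) dx ∧ dy + (8*x) dx ∧ dz.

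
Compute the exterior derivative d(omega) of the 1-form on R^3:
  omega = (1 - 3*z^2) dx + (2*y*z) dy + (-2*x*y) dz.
d(omega) = (-2*y + 6*z) dx ∧ dz + (-2*x - 2*y) dy ∧ dz

For a 1-form omega = sum_i f_i dx_i, the exterior derivative is
  d(omega) = sum_{i < j} (∂f_j/∂x_i - ∂f_i/∂x_j) dx_i ∧ dx_j.
  coefficient of dx ∧ dz: ∂f_3/∂x - ∂f_1/∂z = ∂(-2*x*y)/∂x - ∂(1 - 3*z^2)/∂z = -2*y + 6*z
  coefficient of dy ∧ dz: ∂f_3/∂y - ∂f_2/∂z = ∂(-2*x*y)/∂y - ∂(2*y*z)/∂z = -2*x - 2*y
Assembling: d(omega) = (-2*y + 6*z) dx ∧ dz + (-2*x - 2*y) dy ∧ dz.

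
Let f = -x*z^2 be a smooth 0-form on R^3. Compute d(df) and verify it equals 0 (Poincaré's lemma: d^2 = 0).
d(df) = 0

Step 1: df = sum_i (∂f/∂x_i) dx_i = (-z^2) dx + (0) dy + (-2*x*z) dz.
Step 2: Apply d again. Using the 1-form formula, the coefficient of dx ∧ dy in d(df) is ∂^2 f/∂x ∂y - ∂^2 f/∂y ∂x = (0) - (0) = 0 (equality of mixed partials for smooth f).
Similarly for dx ∧ dz and dy ∧ dz — all coefficients vanish. So d(df) = 0.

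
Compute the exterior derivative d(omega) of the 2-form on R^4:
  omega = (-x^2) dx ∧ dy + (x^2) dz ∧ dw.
d(omega) = (2*x) dx ∧ dz ∧ dw

For a 2-form omega = sum_{i<j} g_{ij} dx_i ∧ dx_j, the exterior derivative is
  d(omega) = sum_{i<j} d(g_{ij}) ∧ dx_i ∧ dx_j = sum_{i<j, k} (∂g_{ij}/∂x_k) dx_k ∧ dx_i ∧ dx_j.
Expand each term, using dx_k ∧ dx_i ∧ dx_j = sgn(permutation) dx_{(a)} ∧ dx_{(b)} ∧ dx_{(c)} with (a < b < c) sorted:
  d(x^2) includes (∂/∂x)(x^2) dx = (2*x) dx, which multiplied by dz ∧ dw gives (2*x) dx ∧ dz ∧ dw
Collecting like 3-forms: d(omega) = (2*x) dx ∧ dz ∧ dw.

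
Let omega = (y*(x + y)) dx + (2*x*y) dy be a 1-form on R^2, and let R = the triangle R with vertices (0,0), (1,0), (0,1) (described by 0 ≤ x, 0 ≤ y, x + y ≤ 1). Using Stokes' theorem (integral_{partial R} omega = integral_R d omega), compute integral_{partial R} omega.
integral_(partial R) omega = -1/6

Stokes: integral_partial_R omega = integral_R d omega with d omega = (∂Q/∂x - ∂P/∂y) dx ∧ dy.
  ∂Q/∂x = 2*y
  ∂P/∂y = x + 2*y
  integrand = ∂Q/∂x - ∂P/∂y = -x.
Integrating over R: integral_0^1 integral_0^{1-x} (-x) dy dx = -1/6.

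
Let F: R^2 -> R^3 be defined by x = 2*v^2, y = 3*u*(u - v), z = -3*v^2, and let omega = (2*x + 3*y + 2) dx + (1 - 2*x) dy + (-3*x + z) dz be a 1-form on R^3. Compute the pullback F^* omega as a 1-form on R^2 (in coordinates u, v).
F^* omega = (-24*u*v^2 + 6*u + 12*v^3 - 3*v) du + (36*u^2*v - 24*u*v^2 - 3*u + 70*v^3 + 8*v) dv

Using F^*(f dg) = (f ∘ F) d(g ∘ F), substitute each coordinate x_i by F_i(u, v) in f_i, and replace dx_i by d F_i = (∂F_i/∂u) du + (∂F_i/∂v) dv.
  For the x component: f_1(F) = 9*u^2 - 9*u*v + 4*v^2 + 2; d F_1 = (0) du + (4*v) dv
  For the y component: f_2(F) = 1 - 4*v^2; d F_2 = (6*u - 3*v) du + (-3*u) dv
  For the z component: f_3(F) = -9*v^2; d F_3 = (0) du + (-6*v) dv
Combining and collecting du, dv coefficients:
  coeff of du: -24*u*v^2 + 6*u + 12*v^3 - 3*v
  coeff of dv: 36*u^2*v - 24*u*v^2 - 3*u + 70*v^3 + 8*v
F^* omega = (-24*u*v^2 + 6*u + 12*v^3 - 3*v) du + (36*u^2*v - 24*u*v^2 - 3*u + 70*v^3 + 8*v) dv.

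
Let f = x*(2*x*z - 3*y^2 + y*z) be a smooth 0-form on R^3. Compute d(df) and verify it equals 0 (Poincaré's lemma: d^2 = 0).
d(df) = 0

Step 1: df = sum_i (∂f/∂x_i) dx_i = (4*x*z - 3*y^2 + y*z) dx + (x*(-6*y + z)) dy + (x*(2*x + y)) dz.
Step 2: Apply d again. Using the 1-form formula, the coefficient of dx ∧ dy in d(df) is ∂^2 f/∂x ∂y - ∂^2 f/∂y ∂x = (-6*y + z) - (-6*y + z) = 0 (equality of mixed partials for smooth f).
Similarly for dx ∧ dz and dy ∧ dz — all coefficients vanish. So d(df) = 0.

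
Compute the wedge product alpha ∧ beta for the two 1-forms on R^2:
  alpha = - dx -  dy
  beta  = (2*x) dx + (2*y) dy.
alpha ∧ beta = (2*x - 2*y) dx ∧ dy

Distribute the wedge, using dx_i ∧ dx_j = -dx_j ∧ dx_i and dx_i ∧ dx_i = 0. For each pair (i, j) with i < j, the coefficient of dx_i ∧ dx_j in alpha ∧ beta is (alpha_i * beta_j - alpha_j * beta_i). Collecting: alpha ∧ beta = (2*x - 2*y) dx ∧ dy.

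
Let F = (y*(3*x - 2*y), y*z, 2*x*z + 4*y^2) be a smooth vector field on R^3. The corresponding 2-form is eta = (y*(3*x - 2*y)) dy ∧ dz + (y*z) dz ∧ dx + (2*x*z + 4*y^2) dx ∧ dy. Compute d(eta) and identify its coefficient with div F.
d(eta) = (2*x + 3*y + z) dx ∧ dy ∧ dz; div F = 2*x + 3*y + z

For a 2-form in R^3 of the form above, applying d gives a 3-form with coefficient ∂P/∂x + ∂Q/∂y + ∂R/∂z:
  ∂P/∂x = 3*y
  ∂Q/∂y = z
  ∂R/∂z = 2*x
Sum = 2*x + 3*y + z, which is exactly div F.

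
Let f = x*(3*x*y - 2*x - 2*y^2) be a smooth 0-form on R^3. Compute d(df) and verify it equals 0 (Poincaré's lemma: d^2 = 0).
d(df) = 0

Step 1: df = sum_i (∂f/∂x_i) dx_i = (6*x*y - 4*x - 2*y^2) dx + (x*(3*x - 4*y)) dy + (0) dz.
Step 2: Apply d again. Using the 1-form formula, the coefficient of dx ∧ dy in d(df) is ∂^2 f/∂x ∂y - ∂^2 f/∂y ∂x = (6*x - 4*y) - (6*x - 4*y) = 0 (equality of mixed partials for smooth f).
Similarly for dx ∧ dz and dy ∧ dz — all coefficients vanish. So d(df) = 0.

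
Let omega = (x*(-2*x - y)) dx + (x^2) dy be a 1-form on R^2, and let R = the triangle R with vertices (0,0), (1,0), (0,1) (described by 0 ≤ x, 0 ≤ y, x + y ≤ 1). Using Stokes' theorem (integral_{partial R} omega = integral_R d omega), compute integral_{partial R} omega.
integral_(partial R) omega = 1/2

Stokes: integral_partial_R omega = integral_R d omega with d omega = (∂Q/∂x - ∂P/∂y) dx ∧ dy.
  ∂Q/∂x = 2*x
  ∂P/∂y = -x
  integrand = ∂Q/∂x - ∂P/∂y = 3*x.
Integrating over R: integral_0^1 integral_0^{1-x} (3*x) dy dx = 1/2.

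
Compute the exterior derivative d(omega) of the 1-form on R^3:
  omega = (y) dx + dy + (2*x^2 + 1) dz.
d(omega) = (-1) dx ∧ dy + (4*x) dx ∧ dz

For a 1-form omega = sum_i f_i dx_i, the exterior derivative is
  d(omega) = sum_{i < j} (∂f_j/∂x_i - ∂f_i/∂x_j) dx_i ∧ dx_j.
  coefficient of dx ∧ dy: ∂f_2/∂x - ∂f_1/∂y = ∂(1)/∂x - ∂(y)/∂y = -1
  coefficient of dx ∧ dz: ∂f_3/∂x - ∂f_1/∂z = ∂(2*x^2 + 1)/∂x - ∂(y)/∂z = 4*x
Assembling: d(omega) = (-1) dx ∧ dy + (4*x) dx ∧ dz.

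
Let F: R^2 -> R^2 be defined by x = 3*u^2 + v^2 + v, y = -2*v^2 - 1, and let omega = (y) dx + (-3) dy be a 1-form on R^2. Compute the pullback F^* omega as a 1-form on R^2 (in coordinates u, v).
F^* omega = (6*u*(-2*v^2 - 1)) du + (-4*v^3 - 2*v^2 + 10*v - 1) dv

Using F^*(f dg) = (f ∘ F) d(g ∘ F), substitute each coordinate x_i by F_i(u, v) in f_i, and replace dx_i by d F_i = (∂F_i/∂u) du + (∂F_i/∂v) dv.
  For the x component: f_1(F) = -2*v^2 - 1; d F_1 = (6*u) du + (2*v + 1) dv
  For the y component: f_2(F) = -3; d F_2 = (0) du + (-4*v) dv
Combining and collecting du, dv coefficients:
  coeff of du: 6*u*(-2*v^2 - 1)
  coeff of dv: -4*v^3 - 2*v^2 + 10*v - 1
F^* omega = (6*u*(-2*v^2 - 1)) du + (-4*v^3 - 2*v^2 + 10*v - 1) dv.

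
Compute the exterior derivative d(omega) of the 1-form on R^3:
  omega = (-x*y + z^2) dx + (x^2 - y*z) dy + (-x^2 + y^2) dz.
d(omega) = (3*x) dx ∧ dy + (-2*x - 2*z) dx ∧ dz + (3*y) dy ∧ dz

For a 1-form omega = sum_i f_i dx_i, the exterior derivative is
  d(omega) = sum_{i < j} (∂f_j/∂x_i - ∂f_i/∂x_j) dx_i ∧ dx_j.
  coefficient of dx ∧ dy: ∂f_2/∂x - ∂f_1/∂y = ∂(x^2 - y*z)/∂x - ∂(-x*y + z^2)/∂y = 3*x
  coefficient of dx ∧ dz: ∂f_3/∂x - ∂f_1/∂z = ∂(-x^2 + y^2)/∂x - ∂(-x*y + z^2)/∂z = -2*x - 2*z
  coefficient of dy ∧ dz: ∂f_3/∂y - ∂f_2/∂z = ∂(-x^2 + y^2)/∂y - ∂(x^2 - y*z)/∂z = 3*y
Assembling: d(omega) = (3*x) dx ∧ dy + (-2*x - 2*z) dx ∧ dz + (3*y) dy ∧ dz.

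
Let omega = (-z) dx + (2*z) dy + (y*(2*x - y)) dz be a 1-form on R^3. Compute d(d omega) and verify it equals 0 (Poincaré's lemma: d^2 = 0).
d(d omega) = 0

Step 1: d omega = sum_{i<j} (∂f_j/∂x_i - ∂f_i/∂x_j) dx_i ∧ dx_j:
  coeff of dx ∧ dy: 0
  coeff of dx ∧ dz: 2*y + 1
  coeff of dy ∧ dz: 2*x - 2*y - 2
Step 2: Apply d again to each 2-form coefficient. The only possible 3-form in R^3 is dx ∧ dy ∧ dz, with coefficient
  ∂(coeff of dy∧dz)/∂x - ∂(coeff of dx∧dz)/∂y + ∂(coeff of dx∧dy)/∂z
  = ∂/∂x (2*x - 2*y - 2) - ∂/∂y (2*y + 1) + ∂/∂z (0).
Each of these terms simplifies to sums of mixed partials that cancel in pairs. The result is 0 (by equality of mixed partials for smooth functions — Schwarz / Clairaut).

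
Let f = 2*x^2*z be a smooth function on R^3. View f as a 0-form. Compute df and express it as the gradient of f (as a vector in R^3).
df = (4*x*z) dx + (0) dy + (2*x^2) dz; grad f = (4*x*z, 0, 2*x^2)

For a 0-form f, d f = (∂f/∂x) dx + (∂f/∂y) dy + (∂f/∂z) dz. The components of the vector representation are exactly the entries of grad f in Cartesian coordinates:
  ∂f/∂x = 4*x*z
  ∂f/∂y = 0
  ∂f/∂z = 2*x^2.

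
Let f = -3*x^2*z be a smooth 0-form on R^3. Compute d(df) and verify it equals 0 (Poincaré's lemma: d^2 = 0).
d(df) = 0

Step 1: df = sum_i (∂f/∂x_i) dx_i = (-6*x*z) dx + (0) dy + (-3*x^2) dz.
Step 2: Apply d again. Using the 1-form formula, the coefficient of dx ∧ dy in d(df) is ∂^2 f/∂x ∂y - ∂^2 f/∂y ∂x = (0) - (0) = 0 (equality of mixed partials for smooth f).
Similarly for dx ∧ dz and dy ∧ dz — all coefficients vanish. So d(df) = 0.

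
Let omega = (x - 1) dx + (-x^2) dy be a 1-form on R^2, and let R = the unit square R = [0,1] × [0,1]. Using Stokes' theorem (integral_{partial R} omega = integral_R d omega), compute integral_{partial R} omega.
integral_(partial R) omega = -1

Stokes: integral_partial_R omega = integral_R d omega with d omega = (∂Q/∂x - ∂P/∂y) dx ∧ dy.
  ∂Q/∂x = -2*x
  ∂P/∂y = 0
  integrand = ∂Q/∂x - ∂P/∂y = -2*x.
Integrating over R: integral_0^1 integral_0^1 (-2*x) dx dy = -1.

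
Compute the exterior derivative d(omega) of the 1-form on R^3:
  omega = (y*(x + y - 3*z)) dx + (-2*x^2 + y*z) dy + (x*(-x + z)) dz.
d(omega) = (-5*x - 2*y + 3*z) dx ∧ dy + (-2*x + 3*y + z) dx ∧ dz + (-y) dy ∧ dz

For a 1-form omega = sum_i f_i dx_i, the exterior derivative is
  d(omega) = sum_{i < j} (∂f_j/∂x_i - ∂f_i/∂x_j) dx_i ∧ dx_j.
  coefficient of dx ∧ dy: ∂f_2/∂x - ∂f_1/∂y = ∂(-2*x^2 + y*z)/∂x - ∂(y*(x + y - 3*z))/∂y = -5*x - 2*y + 3*z
  coefficient of dx ∧ dz: ∂f_3/∂x - ∂f_1/∂z = ∂(x*(-x + z))/∂x - ∂(y*(x + y - 3*z))/∂z = -2*x + 3*y + z
  coefficient of dy ∧ dz: ∂f_3/∂y - ∂f_2/∂z = ∂(x*(-x + z))/∂y - ∂(-2*x^2 + y*z)/∂z = -y
Assembling: d(omega) = (-5*x - 2*y + 3*z) dx ∧ dy + (-2*x + 3*y + z) dx ∧ dz + (-y) dy ∧ dz.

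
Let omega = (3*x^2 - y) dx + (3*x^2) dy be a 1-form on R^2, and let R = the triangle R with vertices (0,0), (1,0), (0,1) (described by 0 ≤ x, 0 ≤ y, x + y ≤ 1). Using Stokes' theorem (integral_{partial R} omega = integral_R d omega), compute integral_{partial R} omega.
integral_(partial R) omega = 3/2

Stokes: integral_partial_R omega = integral_R d omega with d omega = (∂Q/∂x - ∂P/∂y) dx ∧ dy.
  ∂Q/∂x = 6*x
  ∂P/∂y = -1
  integrand = ∂Q/∂x - ∂P/∂y = 6*x + 1.
Integrating over R: integral_0^1 integral_0^{1-x} (6*x + 1) dy dx = 3/2.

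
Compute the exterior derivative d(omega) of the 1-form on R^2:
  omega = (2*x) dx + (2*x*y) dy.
d(omega) = (2*y) dx ∧ dy

For a 1-form omega = sum_i f_i dx_i, the exterior derivative is
  d(omega) = sum_{i < j} (∂f_j/∂x_i - ∂f_i/∂x_j) dx_i ∧ dx_j.
  coefficient of dx ∧ dy: ∂f_2/∂x - ∂f_1/∂y = ∂(2*x*y)/∂x - ∂(2*x)/∂y = 2*y
Assembling: d(omega) = (2*y) dx ∧ dy.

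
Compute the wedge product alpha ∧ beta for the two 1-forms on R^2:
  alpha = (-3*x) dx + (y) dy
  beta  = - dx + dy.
alpha ∧ beta = (-3*x + y) dx ∧ dy

Distribute the wedge, using dx_i ∧ dx_j = -dx_j ∧ dx_i and dx_i ∧ dx_i = 0. For each pair (i, j) with i < j, the coefficient of dx_i ∧ dx_j in alpha ∧ beta is (alpha_i * beta_j - alpha_j * beta_i). Collecting: alpha ∧ beta = (-3*x + y) dx ∧ dy.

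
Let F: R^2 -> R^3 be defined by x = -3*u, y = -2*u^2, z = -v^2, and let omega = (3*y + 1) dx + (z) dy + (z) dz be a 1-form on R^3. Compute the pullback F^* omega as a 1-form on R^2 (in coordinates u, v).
F^* omega = (18*u^2 + 4*u*v^2 - 3) du + (2*v^3) dv

Using F^*(f dg) = (f ∘ F) d(g ∘ F), substitute each coordinate x_i by F_i(u, v) in f_i, and replace dx_i by d F_i = (∂F_i/∂u) du + (∂F_i/∂v) dv.
  For the x component: f_1(F) = 1 - 6*u^2; d F_1 = (-3) du + (0) dv
  For the y component: f_2(F) = -v^2; d F_2 = (-4*u) du + (0) dv
  For the z component: f_3(F) = -v^2; d F_3 = (0) du + (-2*v) dv
Combining and collecting du, dv coefficients:
  coeff of du: 18*u^2 + 4*u*v^2 - 3
  coeff of dv: 2*v^3
F^* omega = (18*u^2 + 4*u*v^2 - 3) du + (2*v^3) dv.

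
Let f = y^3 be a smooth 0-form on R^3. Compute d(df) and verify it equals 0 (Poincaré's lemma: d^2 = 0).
d(df) = 0

Step 1: df = sum_i (∂f/∂x_i) dx_i = (0) dx + (3*y^2) dy + (0) dz.
Step 2: Apply d again. Using the 1-form formula, the coefficient of dx ∧ dy in d(df) is ∂^2 f/∂x ∂y - ∂^2 f/∂y ∂x = (0) - (0) = 0 (equality of mixed partials for smooth f).
Similarly for dx ∧ dz and dy ∧ dz — all coefficients vanish. So d(df) = 0.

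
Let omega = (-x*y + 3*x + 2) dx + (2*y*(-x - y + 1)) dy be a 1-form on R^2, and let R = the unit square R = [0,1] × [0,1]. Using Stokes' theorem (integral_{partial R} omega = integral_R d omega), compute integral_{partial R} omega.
integral_(partial R) omega = -1/2

Stokes: integral_partial_R omega = integral_R d omega with d omega = (∂Q/∂x - ∂P/∂y) dx ∧ dy.
  ∂Q/∂x = -2*y
  ∂P/∂y = -x
  integrand = ∂Q/∂x - ∂P/∂y = x - 2*y.
Integrating over R: integral_0^1 integral_0^1 (x - 2*y) dx dy = -1/2.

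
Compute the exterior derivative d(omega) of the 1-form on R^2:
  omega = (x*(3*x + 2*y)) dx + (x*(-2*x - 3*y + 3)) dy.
d(omega) = (-6*x - 3*y + 3) dx ∧ dy

For a 1-form omega = sum_i f_i dx_i, the exterior derivative is
  d(omega) = sum_{i < j} (∂f_j/∂x_i - ∂f_i/∂x_j) dx_i ∧ dx_j.
  coefficient of dx ∧ dy: ∂f_2/∂x - ∂f_1/∂y = ∂(x*(-2*x - 3*y + 3))/∂x - ∂(x*(3*x + 2*y))/∂y = -6*x - 3*y + 3
Assembling: d(omega) = (-6*x - 3*y + 3) dx ∧ dy.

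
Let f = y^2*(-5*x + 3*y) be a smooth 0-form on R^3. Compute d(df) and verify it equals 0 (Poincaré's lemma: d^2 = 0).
d(df) = 0

Step 1: df = sum_i (∂f/∂x_i) dx_i = (-5*y^2) dx + (y*(-10*x + 9*y)) dy + (0) dz.
Step 2: Apply d again. Using the 1-form formula, the coefficient of dx ∧ dy in d(df) is ∂^2 f/∂x ∂y - ∂^2 f/∂y ∂x = (-10*y) - (-10*y) = 0 (equality of mixed partials for smooth f).
Similarly for dx ∧ dz and dy ∧ dz — all coefficients vanish. So d(df) = 0.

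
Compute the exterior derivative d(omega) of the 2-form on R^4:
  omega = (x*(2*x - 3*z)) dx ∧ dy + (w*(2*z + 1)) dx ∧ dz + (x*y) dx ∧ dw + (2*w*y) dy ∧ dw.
d(omega) = (-3*x) dx ∧ dy ∧ dz + (2*z + 1) dx ∧ dz ∧ dw + (-x) dx ∧ dy ∧ dw

For a 2-form omega = sum_{i<j} g_{ij} dx_i ∧ dx_j, the exterior derivative is
  d(omega) = sum_{i<j} d(g_{ij}) ∧ dx_i ∧ dx_j = sum_{i<j, k} (∂g_{ij}/∂x_k) dx_k ∧ dx_i ∧ dx_j.
Expand each term, using dx_k ∧ dx_i ∧ dx_j = sgn(permutation) dx_{(a)} ∧ dx_{(b)} ∧ dx_{(c)} with (a < b < c) sorted:
  d(x*(2*x - 3*z)) includes (∂/∂z)(x*(2*x - 3*z)) dz = (-3*x) dz, which multiplied by dx ∧ dy gives (-3*x) dx ∧ dy ∧ dz
  d(w*(2*z + 1)) includes (∂/∂w)(w*(2*z + 1)) dw = (2*z + 1) dw, which multiplied by dx ∧ dz gives (2*z + 1) dx ∧ dz ∧ dw
  d(x*y) includes (∂/∂y)(x*y) dy = (x) dy, which multiplied by dx ∧ dw gives (-x) dx ∧ dy ∧ dw
Collecting like 3-forms: d(omega) = (-3*x) dx ∧ dy ∧ dz + (2*z + 1) dx ∧ dz ∧ dw + (-x) dx ∧ dy ∧ dw.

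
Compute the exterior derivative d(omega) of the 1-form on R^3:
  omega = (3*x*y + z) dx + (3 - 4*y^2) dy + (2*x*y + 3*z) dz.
d(omega) = (-3*x) dx ∧ dy + (2*y - 1) dx ∧ dz + (2*x) dy ∧ dz

For a 1-form omega = sum_i f_i dx_i, the exterior derivative is
  d(omega) = sum_{i < j} (∂f_j/∂x_i - ∂f_i/∂x_j) dx_i ∧ dx_j.
  coefficient of dx ∧ dy: ∂f_2/∂x - ∂f_1/∂y = ∂(3 - 4*y^2)/∂x - ∂(3*x*y + z)/∂y = -3*x
  coefficient of dx ∧ dz: ∂f_3/∂x - ∂f_1/∂z = ∂(2*x*y + 3*z)/∂x - ∂(3*x*y + z)/∂z = 2*y - 1
  coefficient of dy ∧ dz: ∂f_3/∂y - ∂f_2/∂z = ∂(2*x*y + 3*z)/∂y - ∂(3 - 4*y^2)/∂z = 2*x
Assembling: d(omega) = (-3*x) dx ∧ dy + (2*y - 1) dx ∧ dz + (2*x) dy ∧ dz.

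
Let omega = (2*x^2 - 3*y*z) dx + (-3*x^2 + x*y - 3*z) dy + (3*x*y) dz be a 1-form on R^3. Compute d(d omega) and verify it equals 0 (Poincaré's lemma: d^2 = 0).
d(d omega) = 0

Step 1: d omega = sum_{i<j} (∂f_j/∂x_i - ∂f_i/∂x_j) dx_i ∧ dx_j:
  coeff of dx ∧ dy: -6*x + y + 3*z
  coeff of dx ∧ dz: 6*y
  coeff of dy ∧ dz: 3*x + 3
Step 2: Apply d again to each 2-form coefficient. The only possible 3-form in R^3 is dx ∧ dy ∧ dz, with coefficient
  ∂(coeff of dy∧dz)/∂x - ∂(coeff of dx∧dz)/∂y + ∂(coeff of dx∧dy)/∂z
  = ∂/∂x (3*x + 3) - ∂/∂y (6*y) + ∂/∂z (-6*x + y + 3*z).
Each of these terms simplifies to sums of mixed partials that cancel in pairs. The result is 0 (by equality of mixed partials for smooth functions — Schwarz / Clairaut).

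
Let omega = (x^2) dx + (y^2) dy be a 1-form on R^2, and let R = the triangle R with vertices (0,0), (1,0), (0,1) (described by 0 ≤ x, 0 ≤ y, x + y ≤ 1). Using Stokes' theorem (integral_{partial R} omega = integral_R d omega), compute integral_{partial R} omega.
integral_(partial R) omega = 0

Stokes: integral_partial_R omega = integral_R d omega with d omega = (∂Q/∂x - ∂P/∂y) dx ∧ dy.
  ∂Q/∂x = 0
  ∂P/∂y = 0
  integrand = ∂Q/∂x - ∂P/∂y = 0.
Integrating over R: integral_0^1 integral_0^{1-x} (0) dy dx = 0.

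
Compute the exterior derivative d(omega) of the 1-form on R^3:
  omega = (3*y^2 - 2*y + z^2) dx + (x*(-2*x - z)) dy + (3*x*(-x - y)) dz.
d(omega) = (-4*x - 6*y - z + 2) dx ∧ dy + (-6*x - 3*y - 2*z) dx ∧ dz + (-2*x) dy ∧ dz

For a 1-form omega = sum_i f_i dx_i, the exterior derivative is
  d(omega) = sum_{i < j} (∂f_j/∂x_i - ∂f_i/∂x_j) dx_i ∧ dx_j.
  coefficient of dx ∧ dy: ∂f_2/∂x - ∂f_1/∂y = ∂(x*(-2*x - z))/∂x - ∂(3*y^2 - 2*y + z^2)/∂y = -4*x - 6*y - z + 2
  coefficient of dx ∧ dz: ∂f_3/∂x - ∂f_1/∂z = ∂(3*x*(-x - y))/∂x - ∂(3*y^2 - 2*y + z^2)/∂z = -6*x - 3*y - 2*z
  coefficient of dy ∧ dz: ∂f_3/∂y - ∂f_2/∂z = ∂(3*x*(-x - y))/∂y - ∂(x*(-2*x - z))/∂z = -2*x
Assembling: d(omega) = (-4*x - 6*y - z + 2) dx ∧ dy + (-6*x - 3*y - 2*z) dx ∧ dz + (-2*x) dy ∧ dz.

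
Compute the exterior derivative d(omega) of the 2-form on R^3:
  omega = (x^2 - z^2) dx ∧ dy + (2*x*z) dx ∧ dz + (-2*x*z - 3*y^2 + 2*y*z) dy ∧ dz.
d(omega) = (-4*z) dx ∧ dy ∧ dz

For a 2-form omega = sum_{i<j} g_{ij} dx_i ∧ dx_j, the exterior derivative is
  d(omega) = sum_{i<j} d(g_{ij}) ∧ dx_i ∧ dx_j = sum_{i<j, k} (∂g_{ij}/∂x_k) dx_k ∧ dx_i ∧ dx_j.
Expand each term, using dx_k ∧ dx_i ∧ dx_j = sgn(permutation) dx_{(a)} ∧ dx_{(b)} ∧ dx_{(c)} with (a < b < c) sorted:
  d(x^2 - z^2) includes (∂/∂z)(x^2 - z^2) dz = (-2*z) dz, which multiplied by dx ∧ dy gives (-2*z) dx ∧ dy ∧ dz
  d(-2*x*z - 3*y^2 + 2*y*z) includes (∂/∂x)(-2*x*z - 3*y^2 + 2*y*z) dx = (-2*z) dx, which multiplied by dy ∧ dz gives (-2*z) dx ∧ dy ∧ dz
Collecting like 3-forms: d(omega) = (-4*z) dx ∧ dy ∧ dz.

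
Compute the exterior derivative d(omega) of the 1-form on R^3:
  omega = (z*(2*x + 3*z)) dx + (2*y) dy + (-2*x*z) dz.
d(omega) = (-2*x - 8*z) dx ∧ dz

For a 1-form omega = sum_i f_i dx_i, the exterior derivative is
  d(omega) = sum_{i < j} (∂f_j/∂x_i - ∂f_i/∂x_j) dx_i ∧ dx_j.
  coefficient of dx ∧ dz: ∂f_3/∂x - ∂f_1/∂z = ∂(-2*x*z)/∂x - ∂(z*(2*x + 3*z))/∂z = -2*x - 8*z
Assembling: d(omega) = (-2*x - 8*z) dx ∧ dz.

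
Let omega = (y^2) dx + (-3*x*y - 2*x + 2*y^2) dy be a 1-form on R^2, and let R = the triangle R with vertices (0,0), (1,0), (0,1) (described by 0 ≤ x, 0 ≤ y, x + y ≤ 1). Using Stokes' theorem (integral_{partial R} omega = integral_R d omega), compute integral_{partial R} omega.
integral_(partial R) omega = -11/6

Stokes: integral_partial_R omega = integral_R d omega with d omega = (∂Q/∂x - ∂P/∂y) dx ∧ dy.
  ∂Q/∂x = -3*y - 2
  ∂P/∂y = 2*y
  integrand = ∂Q/∂x - ∂P/∂y = -5*y - 2.
Integrating over R: integral_0^1 integral_0^{1-x} (-5*y - 2) dy dx = -11/6.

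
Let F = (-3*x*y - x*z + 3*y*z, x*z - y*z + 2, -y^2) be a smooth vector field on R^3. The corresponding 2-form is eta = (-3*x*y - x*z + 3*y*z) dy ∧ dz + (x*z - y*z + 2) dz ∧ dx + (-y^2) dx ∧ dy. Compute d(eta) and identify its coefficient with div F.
d(eta) = (-3*y - 2*z) dx ∧ dy ∧ dz; div F = -3*y - 2*z

For a 2-form in R^3 of the form above, applying d gives a 3-form with coefficient ∂P/∂x + ∂Q/∂y + ∂R/∂z:
  ∂P/∂x = -3*y - z
  ∂Q/∂y = -z
  ∂R/∂z = 0
Sum = -3*y - 2*z, which is exactly div F.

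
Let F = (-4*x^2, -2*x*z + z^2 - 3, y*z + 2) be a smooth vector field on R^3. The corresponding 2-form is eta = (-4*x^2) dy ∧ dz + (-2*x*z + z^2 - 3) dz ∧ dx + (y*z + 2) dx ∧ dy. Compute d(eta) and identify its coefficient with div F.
d(eta) = (-8*x + y) dx ∧ dy ∧ dz; div F = -8*x + y

For a 2-form in R^3 of the form above, applying d gives a 3-form with coefficient ∂P/∂x + ∂Q/∂y + ∂R/∂z:
  ∂P/∂x = -8*x
  ∂Q/∂y = 0
  ∂R/∂z = y
Sum = -8*x + y, which is exactly div F.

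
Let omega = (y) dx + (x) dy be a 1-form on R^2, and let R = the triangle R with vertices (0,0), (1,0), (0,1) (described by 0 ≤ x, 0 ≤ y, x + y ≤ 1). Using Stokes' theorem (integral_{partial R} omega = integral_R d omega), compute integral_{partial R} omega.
integral_(partial R) omega = 0

Stokes: integral_partial_R omega = integral_R d omega with d omega = (∂Q/∂x - ∂P/∂y) dx ∧ dy.
  ∂Q/∂x = 1
  ∂P/∂y = 1
  integrand = ∂Q/∂x - ∂P/∂y = 0.
Integrating over R: integral_0^1 integral_0^{1-x} (0) dy dx = 0.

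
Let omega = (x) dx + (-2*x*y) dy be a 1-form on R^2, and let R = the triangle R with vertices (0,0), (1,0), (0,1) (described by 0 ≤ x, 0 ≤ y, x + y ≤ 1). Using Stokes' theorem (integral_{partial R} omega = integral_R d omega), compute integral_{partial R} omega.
integral_(partial R) omega = -1/3

Stokes: integral_partial_R omega = integral_R d omega with d omega = (∂Q/∂x - ∂P/∂y) dx ∧ dy.
  ∂Q/∂x = -2*y
  ∂P/∂y = 0
  integrand = ∂Q/∂x - ∂P/∂y = -2*y.
Integrating over R: integral_0^1 integral_0^{1-x} (-2*y) dy dx = -1/3.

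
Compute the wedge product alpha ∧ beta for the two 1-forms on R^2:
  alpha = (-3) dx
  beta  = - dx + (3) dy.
alpha ∧ beta = (-9) dx ∧ dy

Distribute the wedge, using dx_i ∧ dx_j = -dx_j ∧ dx_i and dx_i ∧ dx_i = 0. For each pair (i, j) with i < j, the coefficient of dx_i ∧ dx_j in alpha ∧ beta is (alpha_i * beta_j - alpha_j * beta_i). Collecting: alpha ∧ beta = (-9) dx ∧ dy.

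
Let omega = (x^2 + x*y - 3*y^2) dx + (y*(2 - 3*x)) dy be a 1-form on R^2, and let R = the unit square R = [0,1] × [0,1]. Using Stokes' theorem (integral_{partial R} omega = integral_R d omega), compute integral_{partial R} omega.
integral_(partial R) omega = 1

Stokes: integral_partial_R omega = integral_R d omega with d omega = (∂Q/∂x - ∂P/∂y) dx ∧ dy.
  ∂Q/∂x = -3*y
  ∂P/∂y = x - 6*y
  integrand = ∂Q/∂x - ∂P/∂y = -x + 3*y.
Integrating over R: integral_0^1 integral_0^1 (-x + 3*y) dx dy = 1.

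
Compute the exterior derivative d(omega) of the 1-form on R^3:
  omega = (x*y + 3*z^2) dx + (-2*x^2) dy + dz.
d(omega) = (-5*x) dx ∧ dy + (-6*z) dx ∧ dz

For a 1-form omega = sum_i f_i dx_i, the exterior derivative is
  d(omega) = sum_{i < j} (∂f_j/∂x_i - ∂f_i/∂x_j) dx_i ∧ dx_j.
  coefficient of dx ∧ dy: ∂f_2/∂x - ∂f_1/∂y = ∂(-2*x^2)/∂x - ∂(x*y + 3*z^2)/∂y = -5*x
  coefficient of dx ∧ dz: ∂f_3/∂x - ∂f_1/∂z = ∂(1)/∂x - ∂(x*y + 3*z^2)/∂z = -6*z
Assembling: d(omega) = (-5*x) dx ∧ dy + (-6*z) dx ∧ dz.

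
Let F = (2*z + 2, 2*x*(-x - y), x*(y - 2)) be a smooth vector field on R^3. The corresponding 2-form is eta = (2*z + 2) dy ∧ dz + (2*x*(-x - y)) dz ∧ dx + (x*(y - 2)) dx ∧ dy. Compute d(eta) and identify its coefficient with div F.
d(eta) = (-2*x) dx ∧ dy ∧ dz; div F = -2*x

For a 2-form in R^3 of the form above, applying d gives a 3-form with coefficient ∂P/∂x + ∂Q/∂y + ∂R/∂z:
  ∂P/∂x = 0
  ∂Q/∂y = -2*x
  ∂R/∂z = 0
Sum = -2*x, which is exactly div F.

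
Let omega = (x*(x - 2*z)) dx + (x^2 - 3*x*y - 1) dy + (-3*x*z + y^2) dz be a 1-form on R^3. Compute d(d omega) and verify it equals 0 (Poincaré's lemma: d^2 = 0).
d(d omega) = 0

Step 1: d omega = sum_{i<j} (∂f_j/∂x_i - ∂f_i/∂x_j) dx_i ∧ dx_j:
  coeff of dx ∧ dy: 2*x - 3*y
  coeff of dx ∧ dz: 2*x - 3*z
  coeff of dy ∧ dz: 2*y
Step 2: Apply d again to each 2-form coefficient. The only possible 3-form in R^3 is dx ∧ dy ∧ dz, with coefficient
  ∂(coeff of dy∧dz)/∂x - ∂(coeff of dx∧dz)/∂y + ∂(coeff of dx∧dy)/∂z
  = ∂/∂x (2*y) - ∂/∂y (2*x - 3*z) + ∂/∂z (2*x - 3*y).
Each of these terms simplifies to sums of mixed partials that cancel in pairs. The result is 0 (by equality of mixed partials for smooth functions — Schwarz / Clairaut).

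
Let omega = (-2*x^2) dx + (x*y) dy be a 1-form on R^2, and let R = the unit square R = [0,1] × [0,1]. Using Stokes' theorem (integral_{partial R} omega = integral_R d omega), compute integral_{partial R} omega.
integral_(partial R) omega = 1/2

Stokes: integral_partial_R omega = integral_R d omega with d omega = (∂Q/∂x - ∂P/∂y) dx ∧ dy.
  ∂Q/∂x = y
  ∂P/∂y = 0
  integrand = ∂Q/∂x - ∂P/∂y = y.
Integrating over R: integral_0^1 integral_0^1 (y) dx dy = 1/2.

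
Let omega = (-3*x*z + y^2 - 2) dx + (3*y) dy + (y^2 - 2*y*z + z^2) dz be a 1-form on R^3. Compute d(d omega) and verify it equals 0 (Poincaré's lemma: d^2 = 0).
d(d omega) = 0

Step 1: d omega = sum_{i<j} (∂f_j/∂x_i - ∂f_i/∂x_j) dx_i ∧ dx_j:
  coeff of dx ∧ dy: -2*y
  coeff of dx ∧ dz: 3*x
  coeff of dy ∧ dz: 2*y - 2*z
Step 2: Apply d again to each 2-form coefficient. The only possible 3-form in R^3 is dx ∧ dy ∧ dz, with coefficient
  ∂(coeff of dy∧dz)/∂x - ∂(coeff of dx∧dz)/∂y + ∂(coeff of dx∧dy)/∂z
  = ∂/∂x (2*y - 2*z) - ∂/∂y (3*x) + ∂/∂z (-2*y).
Each of these terms simplifies to sums of mixed partials that cancel in pairs. The result is 0 (by equality of mixed partials for smooth functions — Schwarz / Clairaut).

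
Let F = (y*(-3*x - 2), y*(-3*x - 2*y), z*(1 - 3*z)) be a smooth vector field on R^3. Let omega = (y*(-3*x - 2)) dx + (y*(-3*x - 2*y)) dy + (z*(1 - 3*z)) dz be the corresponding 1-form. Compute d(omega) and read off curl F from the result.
d(omega) = (0) dy ∧ dz + (0) dz ∧ dx + (3*x - 3*y + 2) dx ∧ dy; curl F = (0, 0, 3*x - 3*y + 2)

d omega = sum_{i<j} (∂f_j/∂x_i - ∂f_i/∂x_j) dx_i ∧ dx_j. Under the identification (dy ∧ dz, dz ∧ dx, dx ∧ dy) ↔ (e_x, e_y, e_z), the coefficients are exactly the components of curl F. Compute:
  ∂R/∂y - ∂Q/∂z = (0) - (0) = 0
  ∂P/∂z - ∂R/∂x = (0) - (0) = 0
  ∂Q/∂x - ∂P/∂y = (-3*y) - (-3*x - 2) = 3*x - 3*y + 2.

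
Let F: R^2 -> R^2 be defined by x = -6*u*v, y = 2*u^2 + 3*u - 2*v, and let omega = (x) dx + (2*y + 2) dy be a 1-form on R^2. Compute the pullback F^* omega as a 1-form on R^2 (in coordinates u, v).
F^* omega = (16*u^3 + 36*u^2 + 36*u*v^2 - 16*u*v + 26*u - 12*v + 6) du + (36*u^2*v - 8*u^2 - 12*u + 8*v - 4) dv

Using F^*(f dg) = (f ∘ F) d(g ∘ F), substitute each coordinate x_i by F_i(u, v) in f_i, and replace dx_i by d F_i = (∂F_i/∂u) du + (∂F_i/∂v) dv.
  For the x component: f_1(F) = -6*u*v; d F_1 = (-6*v) du + (-6*u) dv
  For the y component: f_2(F) = 4*u^2 + 6*u - 4*v + 2; d F_2 = (4*u + 3) du + (-2) dv
Combining and collecting du, dv coefficients:
  coeff of du: 16*u^3 + 36*u^2 + 36*u*v^2 - 16*u*v + 26*u - 12*v + 6
  coeff of dv: 36*u^2*v - 8*u^2 - 12*u + 8*v - 4
F^* omega = (16*u^3 + 36*u^2 + 36*u*v^2 - 16*u*v + 26*u - 12*v + 6) du + (36*u^2*v - 8*u^2 - 12*u + 8*v - 4) dv.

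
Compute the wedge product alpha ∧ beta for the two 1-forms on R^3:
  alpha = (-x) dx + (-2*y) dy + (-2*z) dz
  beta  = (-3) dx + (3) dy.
alpha ∧ beta = (-3*x - 6*y) dx ∧ dy + (-6*z) dx ∧ dz + (6*z) dy ∧ dz

Distribute the wedge, using dx_i ∧ dx_j = -dx_j ∧ dx_i and dx_i ∧ dx_i = 0. For each pair (i, j) with i < j, the coefficient of dx_i ∧ dx_j in alpha ∧ beta is (alpha_i * beta_j - alpha_j * beta_i). Collecting: alpha ∧ beta = (-3*x - 6*y) dx ∧ dy + (-6*z) dx ∧ dz + (6*z) dy ∧ dz.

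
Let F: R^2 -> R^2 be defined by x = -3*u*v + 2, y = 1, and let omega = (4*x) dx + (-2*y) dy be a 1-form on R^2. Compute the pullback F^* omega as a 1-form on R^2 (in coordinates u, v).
F^* omega = (12*v*(3*u*v - 2)) du + (12*u*(3*u*v - 2)) dv

Using F^*(f dg) = (f ∘ F) d(g ∘ F), substitute each coordinate x_i by F_i(u, v) in f_i, and replace dx_i by d F_i = (∂F_i/∂u) du + (∂F_i/∂v) dv.
  For the x component: f_1(F) = -12*u*v + 8; d F_1 = (-3*v) du + (-3*u) dv
  For the y component: f_2(F) = -2; d F_2 = (0) du + (0) dv
Combining and collecting du, dv coefficients:
  coeff of du: 12*v*(3*u*v - 2)
  coeff of dv: 12*u*(3*u*v - 2)
F^* omega = (12*v*(3*u*v - 2)) du + (12*u*(3*u*v - 2)) dv.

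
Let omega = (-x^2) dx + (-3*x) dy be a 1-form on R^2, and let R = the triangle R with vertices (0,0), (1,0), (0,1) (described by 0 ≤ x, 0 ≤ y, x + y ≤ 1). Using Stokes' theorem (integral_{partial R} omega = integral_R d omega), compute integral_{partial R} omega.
integral_(partial R) omega = -3/2

Stokes: integral_partial_R omega = integral_R d omega with d omega = (∂Q/∂x - ∂P/∂y) dx ∧ dy.
  ∂Q/∂x = -3
  ∂P/∂y = 0
  integrand = ∂Q/∂x - ∂P/∂y = -3.
Integrating over R: integral_0^1 integral_0^{1-x} (-3) dy dx = -3/2.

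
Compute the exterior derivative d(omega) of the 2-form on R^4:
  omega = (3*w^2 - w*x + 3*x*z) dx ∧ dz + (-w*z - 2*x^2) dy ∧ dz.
d(omega) = (6*w - x) dx ∧ dz ∧ dw + (-4*x) dx ∧ dy ∧ dz + (-z) dy ∧ dz ∧ dw

For a 2-form omega = sum_{i<j} g_{ij} dx_i ∧ dx_j, the exterior derivative is
  d(omega) = sum_{i<j} d(g_{ij}) ∧ dx_i ∧ dx_j = sum_{i<j, k} (∂g_{ij}/∂x_k) dx_k ∧ dx_i ∧ dx_j.
Expand each term, using dx_k ∧ dx_i ∧ dx_j = sgn(permutation) dx_{(a)} ∧ dx_{(b)} ∧ dx_{(c)} with (a < b < c) sorted:
  d(3*w^2 - w*x + 3*x*z) includes (∂/∂w)(3*w^2 - w*x + 3*x*z) dw = (6*w - x) dw, which multiplied by dx ∧ dz gives (6*w - x) dx ∧ dz ∧ dw
  d(-w*z - 2*x^2) includes (∂/∂x)(-w*z - 2*x^2) dx = (-4*x) dx, which multiplied by dy ∧ dz gives (-4*x) dx ∧ dy ∧ dz
  d(-w*z - 2*x^2) includes (∂/∂w)(-w*z - 2*x^2) dw = (-z) dw, which multiplied by dy ∧ dz gives (-z) dy ∧ dz ∧ dw
Collecting like 3-forms: d(omega) = (6*w - x) dx ∧ dz ∧ dw + (-4*x) dx ∧ dy ∧ dz + (-z) dy ∧ dz ∧ dw.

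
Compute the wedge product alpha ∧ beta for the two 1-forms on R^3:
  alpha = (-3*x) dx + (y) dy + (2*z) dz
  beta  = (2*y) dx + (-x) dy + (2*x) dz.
alpha ∧ beta = (3*x^2 - 2*y^2) dx ∧ dy + (-6*x^2 - 4*y*z) dx ∧ dz + (2*x*(y + z)) dy ∧ dz

Distribute the wedge, using dx_i ∧ dx_j = -dx_j ∧ dx_i and dx_i ∧ dx_i = 0. For each pair (i, j) with i < j, the coefficient of dx_i ∧ dx_j in alpha ∧ beta is (alpha_i * beta_j - alpha_j * beta_i). Collecting: alpha ∧ beta = (3*x^2 - 2*y^2) dx ∧ dy + (-6*x^2 - 4*y*z) dx ∧ dz + (2*x*(y + z)) dy ∧ dz.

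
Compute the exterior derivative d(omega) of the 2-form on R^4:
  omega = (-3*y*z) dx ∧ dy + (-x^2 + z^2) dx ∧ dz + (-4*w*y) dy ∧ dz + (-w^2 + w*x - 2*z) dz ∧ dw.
d(omega) = (-3*y) dx ∧ dy ∧ dz + (-4*y) dy ∧ dz ∧ dw + (w) dx ∧ dz ∧ dw

For a 2-form omega = sum_{i<j} g_{ij} dx_i ∧ dx_j, the exterior derivative is
  d(omega) = sum_{i<j} d(g_{ij}) ∧ dx_i ∧ dx_j = sum_{i<j, k} (∂g_{ij}/∂x_k) dx_k ∧ dx_i ∧ dx_j.
Expand each term, using dx_k ∧ dx_i ∧ dx_j = sgn(permutation) dx_{(a)} ∧ dx_{(b)} ∧ dx_{(c)} with (a < b < c) sorted:
  d(-3*y*z) includes (∂/∂z)(-3*y*z) dz = (-3*y) dz, which multiplied by dx ∧ dy gives (-3*y) dx ∧ dy ∧ dz
  d(-4*w*y) includes (∂/∂w)(-4*w*y) dw = (-4*y) dw, which multiplied by dy ∧ dz gives (-4*y) dy ∧ dz ∧ dw
  d(-w^2 + w*x - 2*z) includes (∂/∂x)(-w^2 + w*x - 2*z) dx = (w) dx, which multiplied by dz ∧ dw gives (w) dx ∧ dz ∧ dw
Collecting like 3-forms: d(omega) = (-3*y) dx ∧ dy ∧ dz + (-4*y) dy ∧ dz ∧ dw + (w) dx ∧ dz ∧ dw.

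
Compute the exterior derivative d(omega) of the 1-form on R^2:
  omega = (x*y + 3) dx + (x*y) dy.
d(omega) = (-x + y) dx ∧ dy

For a 1-form omega = sum_i f_i dx_i, the exterior derivative is
  d(omega) = sum_{i < j} (∂f_j/∂x_i - ∂f_i/∂x_j) dx_i ∧ dx_j.
  coefficient of dx ∧ dy: ∂f_2/∂x - ∂f_1/∂y = ∂(x*y)/∂x - ∂(x*y + 3)/∂y = -x + y
Assembling: d(omega) = (-x + y) dx ∧ dy.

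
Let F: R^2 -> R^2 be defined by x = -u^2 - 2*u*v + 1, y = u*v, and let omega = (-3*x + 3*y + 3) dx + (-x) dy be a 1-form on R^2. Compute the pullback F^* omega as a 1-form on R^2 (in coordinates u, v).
F^* omega = (-6*u^3 - 23*u^2*v - 16*u*v^2 - v) du + (u*(-5*u^2 - 16*u*v - 1)) dv

Using F^*(f dg) = (f ∘ F) d(g ∘ F), substitute each coordinate x_i by F_i(u, v) in f_i, and replace dx_i by d F_i = (∂F_i/∂u) du + (∂F_i/∂v) dv.
  For the x component: f_1(F) = 3*u*(u + 3*v); d F_1 = (-2*u - 2*v) du + (-2*u) dv
  For the y component: f_2(F) = u^2 + 2*u*v - 1; d F_2 = (v) du + (u) dv
Combining and collecting du, dv coefficients:
  coeff of du: -6*u^3 - 23*u^2*v - 16*u*v^2 - v
  coeff of dv: u*(-5*u^2 - 16*u*v - 1)
F^* omega = (-6*u^3 - 23*u^2*v - 16*u*v^2 - v) du + (u*(-5*u^2 - 16*u*v - 1)) dv.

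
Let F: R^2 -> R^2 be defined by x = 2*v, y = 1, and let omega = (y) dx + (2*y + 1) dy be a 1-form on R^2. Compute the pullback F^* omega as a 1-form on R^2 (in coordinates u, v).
F^* omega = (2) dv

Using F^*(f dg) = (f ∘ F) d(g ∘ F), substitute each coordinate x_i by F_i(u, v) in f_i, and replace dx_i by d F_i = (∂F_i/∂u) du + (∂F_i/∂v) dv.
  For the x component: f_1(F) = 1; d F_1 = (0) du + (2) dv
  For the y component: f_2(F) = 3; d F_2 = (0) du + (0) dv
Combining and collecting du, dv coefficients:
  coeff of du: 0
  coeff of dv: 2
F^* omega = (2) dv.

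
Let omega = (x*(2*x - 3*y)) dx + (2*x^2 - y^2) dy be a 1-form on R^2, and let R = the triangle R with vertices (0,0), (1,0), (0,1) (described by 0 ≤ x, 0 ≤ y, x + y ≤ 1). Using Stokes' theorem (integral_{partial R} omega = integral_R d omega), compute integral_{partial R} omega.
integral_(partial R) omega = 7/6

Stokes: integral_partial_R omega = integral_R d omega with d omega = (∂Q/∂x - ∂P/∂y) dx ∧ dy.
  ∂Q/∂x = 4*x
  ∂P/∂y = -3*x
  integrand = ∂Q/∂x - ∂P/∂y = 7*x.
Integrating over R: integral_0^1 integral_0^{1-x} (7*x) dy dx = 7/6.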